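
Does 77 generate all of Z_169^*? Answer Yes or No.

No

φ(169) = φ(13^2) = 13·(13−1) = 156 = 2^2 · 3 · 13.
Test 77^(156/q) mod 169 for each prime factor q of 156:
77^78 ≡ 1 (mod 169)  [q = 2: ≡ 1 ✗]
77^52 ≡ 1 (mod 169)  [q = 3: ≡ 1 ✗]
77^12 ≡ 79 (mod 169)  [q = 13: ≢ 1 ✓]
Since 77^78 ≡ 1, the order of 77 divides 78 < 156, so 77 is not a primitive root.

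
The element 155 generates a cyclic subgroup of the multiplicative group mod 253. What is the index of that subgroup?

By Lagrange's theorem, ord_253(155) divides φ(253) = φ(11·23) = (11−1)·(23−1) = 10·22 = 220 = 2^2 · 5 · 11.
Divisors of 220: 1, 2, 4, 5, 10, 11, 20, 22, 44, 55, 110, 220.
Compute 155^d (mod 253) for the divisors d until we hit 1:
155^1 ≡ 155 (mod 253)
155^2 ≡ 243 (mod 253)
155^4 ≡ 100 (mod 253)
155^5 ≡ 67 (mod 253)
155^10 ≡ 188 (mod 253)
155^11 ≡ 45 (mod 253)
155^20 ≡ 177 (mod 253)
155^22 ≡ 1 (mod 253) ✓
So ord_253(155) = 22, hence |⟨155⟩| = 22.
Index = |(Z/253Z)^×| / |⟨155⟩| = 220 / 22 = 10.

10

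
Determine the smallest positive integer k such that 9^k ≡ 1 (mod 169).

ord(9) | φ(169) = φ(13^2) = 13·(13−1) = 156 = 2^2 · 3 · 13.
Divisors of 156: 1, 2, 3, 4, 6, 12, 13, 26, 39, 52, 78, 156.
Evaluate successive powers at the divisors of 156:
9^1 ≡ 9 (mod 169)
9^2 ≡ 81 (mod 169)
9^3 ≡ 53 (mod 169)
9^4 ≡ 139 (mod 169)
9^6 ≡ 105 (mod 169)
9^12 ≡ 40 (mod 169)
9^13 ≡ 22 (mod 169)
9^26 ≡ 146 (mod 169)
9^39 ≡ 1 (mod 169) ✓
Hence ord(9) = 39.

39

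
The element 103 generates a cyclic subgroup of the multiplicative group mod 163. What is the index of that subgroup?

1

ord(103) | φ(163) = 163 − 1 = 162 = 2 · 3^4.
Divisors of 162: 1, 2, 3, 6, 9, 18, 27, 54, 81, 162.
Test each divisor d:
103^1 ≡ 103 (mod 163)
103^2 ≡ 14 (mod 163)
103^3 ≡ 138 (mod 163)
103^6 ≡ 136 (mod 163)
103^9 ≡ 23 (mod 163)
103^18 ≡ 40 (mod 163)
103^27 ≡ 105 (mod 163)
103^54 ≡ 104 (mod 163)
103^81 ≡ 162 (mod 163)
103^162 ≡ 1 (mod 163) ✓
Thus |⟨103⟩| = ord(103) = 162.
The index is φ(163) / ord(103) = 162 / 162 = 1.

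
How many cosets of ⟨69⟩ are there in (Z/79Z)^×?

3

The order of 69 must divide φ(79) = 79 − 1 = 78 = 2 · 3 · 13.
Divisors of 78: 1, 2, 3, 6, 13, 26, 39, 78.
Check 69^d mod 79 for each divisor in increasing order:
69^1 ≡ 69 (mod 79)
69^2 ≡ 21 (mod 79)
69^3 ≡ 27 (mod 79)
69^6 ≡ 18 (mod 79)
69^13 ≡ 78 (mod 79)
69^26 ≡ 1 (mod 79) ✓
The order of 69 is 26, so the subgroup it generates has 26 elements.
The index is φ(79) / ord(69) = 78 / 26 = 3.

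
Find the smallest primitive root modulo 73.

φ(73) = 73 − 1 = 72 = 2^3 · 3^2.
g is a primitive root iff g^(72/q) ≢ 1 (mod 73) for each prime q ∈ {2, 3}.
g = 2: 2^36 ≡ 1 — hits 1, so not a primitive root.
g = 3: 3^36 ≡ 1 — hits 1, so not a primitive root.
g = 4: 4^36 ≡ 1 — hits 1, so not a primitive root.
g = 5: 5^36 ≡ 72; 5^24 ≡ 8 — none is 1, so 5 is a primitive root.
The smallest primitive root modulo 73 is 5.

5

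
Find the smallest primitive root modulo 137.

φ(137) = 137 − 1 = 136 = 2^3 · 17.
g is a primitive root iff g^(136/q) ≢ 1 (mod 137) for each prime q ∈ {2, 17}.
g = 2: 2^68 ≡ 1 — hits 1, so not a primitive root.
g = 3: 3^68 ≡ 136; 3^8 ≡ 122 — none is 1, so 3 is a primitive root.
So 3 is the smallest generator of (Z/137Z)^×.

3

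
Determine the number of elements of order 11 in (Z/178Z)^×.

φ(178) = φ(2)·φ(89) = 1·88 = 88 = 2^3 · 11.
Since (Z/178Z)^× is cyclic of order 88, the number of elements of order d is φ(d) when d | 88 and 0 otherwise.
11 | 88, and φ(11) = 11 − 1 = 10.

10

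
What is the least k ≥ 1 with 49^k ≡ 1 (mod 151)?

75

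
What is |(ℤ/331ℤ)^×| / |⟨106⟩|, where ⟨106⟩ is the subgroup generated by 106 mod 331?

3

Since 106 ∈ (Z/331Z)^×, its order divides φ(331) = 331 − 1 = 330 = 2 · 3 · 5 · 11.
Divisors of 330: 1, 2, 3, 5, 6, 10, 11, 15, 22, 30, 33, 55, 66, 110, 165, 330.
Test each divisor d:
106^1 ≡ 106
106^2 ≡ 313
106^3 ≡ 78
106^5 ≡ 251
106^6 ≡ 126
106^10 ≡ 111
106^11 ≡ 181
106^15 ≡ 57
106^22 ≡ 323
106^30 ≡ 270
106^33 ≡ 207
106^55 ≡ 330
106^66 ≡ 150
106^110 ≡ 1
So ord_331(106) = 110, hence |⟨106⟩| = 110.
[(Z/331Z)^× : ⟨106⟩] = 330/110 = 3.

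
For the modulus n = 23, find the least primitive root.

5

φ(23) = 23 − 1 = 22 = 2 · 11.
Test candidates g = 2, 3, … against the prime factors q ∈ {2, 11} of φ(23): g is a generator iff g^(22/q) ≢ 1 for every such q.
g = 2: 2^11 ≡ 1 — hits 1, so not a primitive root.
g = 3: 3^11 ≡ 1 — hits 1, so not a primitive root.
g = 4: 4^11 ≡ 1 — hits 1, so not a primitive root.
g = 5: 5^11 ≡ 22; 5^2 ≡ 2 — none is 1, so 5 is a primitive root.
Hence the least primitive root of 23 is 5.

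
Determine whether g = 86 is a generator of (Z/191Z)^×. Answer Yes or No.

φ(191) = 191 − 1 = 190 = 2 · 5 · 19.
An element g generates (Z/191Z)^× iff g^(190/q) ≢ 1 (mod 191) for each prime q ∈ {2, 5, 19}.
86^95 ≡ 1 (mod 191)  [q = 2: ≡ 1 ✗]
86^38 ≡ 184 (mod 191)  [q = 5: ≢ 1 ✓]
86^10 ≡ 153 (mod 191)  [q = 19: ≢ 1 ✓]
The check at q = 2 fails, so 86 generates a proper subgroup.

No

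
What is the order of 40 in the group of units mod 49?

42

Since 40 ∈ (Z/49Z)^×, its order divides φ(49) = φ(7^2) = 7·(7−1) = 42 = 2 · 3 · 7.
Divisors of 42: 1, 2, 3, 6, 7, 14, 21, 42.
Test each divisor d:
40^1 ≡ 40 (mod 49)
40^2 ≡ 32 (mod 49)
40^3 ≡ 6 (mod 49)
40^6 ≡ 36 (mod 49)
40^7 ≡ 19 (mod 49)
40^14 ≡ 18 (mod 49)
40^21 ≡ 48 (mod 49)
40^42 ≡ 1 (mod 49) ✓
Hence ord(40) = 42.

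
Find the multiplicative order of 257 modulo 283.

141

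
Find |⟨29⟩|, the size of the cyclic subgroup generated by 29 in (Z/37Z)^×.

Since 29 ∈ (Z/37Z)^×, its order divides φ(37) = 37 − 1 = 36 = 2^2 · 3^2.
Divisors of 36: 1, 2, 3, 4, 6, 9, 12, 18, 36.
Compute 29^d (mod 37) for the divisors d until we hit 1:
29^1 ≡ 29
29^2 ≡ 27
29^3 ≡ 6
29^4 ≡ 26
29^6 ≡ 36
29^9 ≡ 31
29^12 ≡ 1
Hence ord(29) = 12.

12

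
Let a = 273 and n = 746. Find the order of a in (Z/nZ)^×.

186

ord(273) | φ(746) = φ(2)·φ(373) = 1·372 = 372 = 2^2 · 3 · 31.
Divisors of 372: 1, 2, 3, 4, 6, 12, 31, 62, 93, 124, 186, 372.
Compute 273^d (mod 746) for the divisors d until we hit 1:
273^1 ≡ 273
273^2 ≡ 675
273^3 ≡ 13
273^4 ≡ 565
273^6 ≡ 169
273^12 ≡ 213
273^31 ≡ 89
273^62 ≡ 461
273^93 ≡ 745
273^124 ≡ 657
273^186 ≡ 1
So ord_746(273) = 186.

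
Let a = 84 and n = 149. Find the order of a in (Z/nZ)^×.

148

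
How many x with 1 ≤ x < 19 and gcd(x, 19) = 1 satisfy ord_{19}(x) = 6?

2

φ(19) = 19 − 1 = 18 = 2 · 3^2.
(Z/19Z)^× is cyclic (|G| = 18); a cyclic group of order m has exactly φ(d) elements of each order d | m, and none otherwise.
6 = 2 · 3 divides 18, and φ(6) = 2.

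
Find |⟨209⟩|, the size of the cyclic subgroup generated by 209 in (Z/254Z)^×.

By Lagrange's theorem, ord_254(209) divides φ(254) = φ(2)·φ(127) = 1·126 = 126 = 2 · 3^2 · 7.
Divisors of 126: 1, 2, 3, 6, 7, 9, 14, 18, 21, 42, 63, 126.
Test each divisor d:
209^1 ≡ 209
209^2 ≡ 247
209^3 ≡ 61
209^6 ≡ 165
209^7 ≡ 195
209^9 ≡ 159
209^14 ≡ 179
209^18 ≡ 135
209^21 ≡ 107
209^42 ≡ 19
209^63 ≡ 1
Therefore the multiplicative order of 209 modulo 254 is 63.

63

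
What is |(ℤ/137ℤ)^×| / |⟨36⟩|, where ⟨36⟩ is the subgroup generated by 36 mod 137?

Since 36 ∈ (Z/137Z)^×, its order divides φ(137) = 137 − 1 = 136 = 2^3 · 17.
Divisors of 136: 1, 2, 4, 8, 17, 34, 68, 136.
Compute 36^d (mod 137) for the divisors d until we hit 1:
36^1 ≡ 36 (mod 137)
36^2 ≡ 63 (mod 137)
36^4 ≡ 133 (mod 137)
36^8 ≡ 16 (mod 137)
36^17 ≡ 37 (mod 137)
36^34 ≡ 136 (mod 137)
36^68 ≡ 1 (mod 137) ✓
Thus |⟨36⟩| = ord(36) = 68.
Index = |(Z/137Z)^×| / |⟨36⟩| = 136 / 68 = 2.

2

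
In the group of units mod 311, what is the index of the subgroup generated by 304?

5

Since 304 ∈ (Z/311Z)^×, its order divides φ(311) = 311 − 1 = 310 = 2 · 5 · 31.
Divisors of 310: 1, 2, 5, 10, 31, 62, 155, 310.
Test each divisor d:
304^1 ≡ 304
304^2 ≡ 49
304^5 ≡ 298
304^10 ≡ 169
304^31 ≡ 310
304^62 ≡ 1
Thus |⟨304⟩| = ord(304) = 62.
[(Z/311Z)^× : ⟨304⟩] = 310/62 = 5.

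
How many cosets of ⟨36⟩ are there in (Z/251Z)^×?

ord(36) | φ(251) = 251 − 1 = 250 = 2 · 5^3.
Divisors of 250: 1, 2, 5, 10, 25, 50, 125, 250.
Evaluate successive powers at the divisors of 250:
36^1 ≡ 36 (mod 251)
36^2 ≡ 41 (mod 251)
36^5 ≡ 25 (mod 251)
36^10 ≡ 123 (mod 251)
36^25 ≡ 219 (mod 251)
36^50 ≡ 20 (mod 251)
36^125 ≡ 1 (mod 251) ✓
The order of 36 is 125, so the subgroup it generates has 125 elements.
Index = |(Z/251Z)^×| / |⟨36⟩| = 250 / 125 = 2.

2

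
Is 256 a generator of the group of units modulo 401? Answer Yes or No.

No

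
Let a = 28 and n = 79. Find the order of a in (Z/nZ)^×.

78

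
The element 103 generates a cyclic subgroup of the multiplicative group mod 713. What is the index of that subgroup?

Since 103 ∈ (Z/713Z)^×, its order divides φ(713) = φ(23·31) = (23−1)·(31−1) = 22·30 = 660 = 2^2 · 3 · 5 · 11.
Divisors of 660: 1, 2, 3, 4, 5, 6, 10, 11, 12, 15, 20, 22, 30, 33, 44, 55, 60, 66, 110, 132, 165, 220, 330, 660.
Test each divisor d:
103^1 ≡ 103 (mod 713)
103^2 ≡ 627 (mod 713)
103^3 ≡ 411 (mod 713)
103^4 ≡ 266 (mod 713)
103^5 ≡ 304 (mod 713)
103^6 ≡ 653 (mod 713)
103^10 ≡ 439 (mod 713)
103^11 ≡ 298 (mod 713)
103^12 ≡ 35 (mod 713)
103^15 ≡ 125 (mod 713)
103^20 ≡ 211 (mod 713)
103^22 ≡ 392 (mod 713)
103^30 ≡ 652 (mod 713)
103^33 ≡ 597 (mod 713)
103^44 ≡ 369 (mod 713)
103^55 ≡ 160 (mod 713)
103^60 ≡ 156 (mod 713)
103^66 ≡ 622 (mod 713)
103^110 ≡ 645 (mod 713)
103^132 ≡ 438 (mod 713)
103^165 ≡ 528 (mod 713)
103^220 ≡ 346 (mod 713)
103^330 ≡ 1 (mod 713) ✓
Thus |⟨103⟩| = ord(103) = 330.
The index is φ(713) / ord(103) = 660 / 330 = 2.

2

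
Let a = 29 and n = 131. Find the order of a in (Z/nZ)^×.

ord(29) | φ(131) = 131 − 1 = 130 = 2 · 5 · 13.
Divisors of 130: 1, 2, 5, 10, 13, 26, 65, 130.
Test each divisor d:
29^1 ≡ 29
29^2 ≡ 55
29^5 ≡ 86
29^10 ≡ 60
29^13 ≡ 70
29^26 ≡ 53
29^65 ≡ 130
29^130 ≡ 1
The smallest such exponent is 130, so the order of 29 is 130.

130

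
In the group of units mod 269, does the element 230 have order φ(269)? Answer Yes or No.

Yes

φ(269) = 269 − 1 = 268 = 2^2 · 67.
230 is a primitive root mod 269 iff 230^(φ(269)/q) ≢ 1 for every prime q | φ(269), i.e. q ∈ {2, 67}.
230^134 ≡ 268 (mod 269)  [q = 2: ≢ 1 ✓]
230^4 ≡ 41 (mod 269)  [q = 67: ≢ 1 ✓]
None equal 1, so ord_269(230) = 268: 230 is a primitive root.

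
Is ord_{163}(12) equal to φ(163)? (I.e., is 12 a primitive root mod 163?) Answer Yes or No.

φ(163) = 163 − 1 = 162 = 2 · 3^4.
Test 12^(162/q) mod 163 for each prime factor q of 162:
12^81 ≡ 162 (mod 163)  [q = 2: ≢ 1 ✓]
12^54 ≡ 104 (mod 163)  [q = 3: ≢ 1 ✓]
None equal 1, so ord_163(12) = 162: 12 is a primitive root.

Yes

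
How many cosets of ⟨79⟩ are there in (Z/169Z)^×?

12

By Lagrange's theorem, ord_169(79) divides φ(169) = φ(13^2) = 13·(13−1) = 156 = 2^2 · 3 · 13.
Divisors of 156: 1, 2, 3, 4, 6, 12, 13, 26, 39, 52, 78, 156.
Compute 79^d (mod 169) for the divisors d until we hit 1:
79^1 ≡ 79 (mod 169)
79^2 ≡ 157 (mod 169)
79^3 ≡ 66 (mod 169)
79^4 ≡ 144 (mod 169)
79^6 ≡ 131 (mod 169)
79^12 ≡ 92 (mod 169)
79^13 ≡ 1 (mod 169) ✓
So ord_169(79) = 13, hence |⟨79⟩| = 13.
The index is φ(169) / ord(79) = 156 / 13 = 12.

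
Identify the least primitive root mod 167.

φ(167) = 167 − 1 = 166 = 2 · 83.
g is a primitive root iff g^(166/q) ≢ 1 (mod 167) for each prime q ∈ {2, 83}.
g = 2: 2^83 ≡ 1 — hits 1, so not a primitive root.
g = 3: 3^83 ≡ 1 — hits 1, so not a primitive root.
g = 4: 4^83 ≡ 1 — hits 1, so not a primitive root.
g = 5: 5^83 ≡ 166; 5^2 ≡ 25 — none is 1, so 5 is a primitive root.
The smallest primitive root modulo 167 is 5.

5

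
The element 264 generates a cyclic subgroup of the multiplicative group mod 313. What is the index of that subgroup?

ord(264) | φ(313) = 313 − 1 = 312 = 2^3 · 3 · 13.
Divisors of 312: 1, 2, 3, 4, 6, 8, 12, 13, 24, 26, 39, 52, 78, 104, 156, 312.
Compute 264^d (mod 313) for the divisors d until we hit 1:
264^1 ≡ 264 (mod 313)
264^2 ≡ 210 (mod 313)
264^3 ≡ 39 (mod 313)
264^4 ≡ 280 (mod 313)
264^6 ≡ 269 (mod 313)
264^8 ≡ 150 (mod 313)
264^12 ≡ 58 (mod 313)
264^13 ≡ 288 (mod 313)
264^24 ≡ 234 (mod 313)
264^26 ≡ 312 (mod 313)
264^39 ≡ 25 (mod 313)
264^52 ≡ 1 (mod 313) ✓
So ord_313(264) = 52, hence |⟨264⟩| = 52.
The index is φ(313) / ord(264) = 312 / 52 = 6.

6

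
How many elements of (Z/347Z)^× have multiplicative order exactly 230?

0

φ(347) = 347 − 1 = 346 = 2 · 173.
Since (Z/347Z)^× is cyclic of order 346, the number of elements of order d is φ(d) when d | 346 and 0 otherwise.
230 does not divide 346, so no element of (Z/347Z)^× has order 230.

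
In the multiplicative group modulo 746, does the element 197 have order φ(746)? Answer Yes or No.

No

φ(746) = φ(2)·φ(373) = 1·372 = 372 = 2^2 · 3 · 31.
An element g generates (Z/746Z)^× iff g^(372/q) ≢ 1 (mod 746) for each prime q ∈ {2, 3, 31}.
197^186 ≡ 745 (mod 746)  [q = 2: ≢ 1 ✓]
197^124 ≡ 1 (mod 746)  [q = 3: ≡ 1 ✗]
197^12 ≡ 739 (mod 746)  [q = 31: ≢ 1 ✓]
Since 197^124 ≡ 1, the order of 197 divides 124 < 372, so 197 is not a primitive root.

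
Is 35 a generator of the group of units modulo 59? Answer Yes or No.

No

φ(59) = 59 − 1 = 58 = 2 · 29.
35 is a primitive root mod 59 iff 35^(φ(59)/q) ≢ 1 for every prime q | φ(59), i.e. q ∈ {2, 29}.
35^29 ≡ 1 (mod 59)  [q = 2: ≡ 1 ✗]
35^2 ≡ 45 (mod 59)  [q = 29: ≢ 1 ✓]
The check at q = 2 fails, so 35 generates a proper subgroup.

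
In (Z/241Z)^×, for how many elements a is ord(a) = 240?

φ(241) = 241 − 1 = 240 = 2^4 · 3 · 5.
(Z/241Z)^× is cyclic (|G| = 240); a cyclic group of order m has exactly φ(d) elements of each order d | m, and none otherwise.
240 = 2^4 · 3 · 5 divides 240, and φ(240) = 64.

64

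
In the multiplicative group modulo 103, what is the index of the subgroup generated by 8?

Since 8 ∈ (Z/103Z)^×, its order divides φ(103) = 103 − 1 = 102 = 2 · 3 · 17.
Divisors of 102: 1, 2, 3, 6, 17, 34, 51, 102.
Compute 8^d (mod 103) for the divisors d until we hit 1:
8^1 ≡ 8 (mod 103)
8^2 ≡ 64 (mod 103)
8^3 ≡ 100 (mod 103)
8^6 ≡ 9 (mod 103)
8^17 ≡ 1 (mod 103) ✓
The order of 8 is 17, so the subgroup it generates has 17 elements.
The index is φ(103) / ord(8) = 102 / 17 = 6.

6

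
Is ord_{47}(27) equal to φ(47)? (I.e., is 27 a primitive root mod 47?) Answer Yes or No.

No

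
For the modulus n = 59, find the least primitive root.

2

φ(59) = 59 − 1 = 58 = 2 · 29.
g is a primitive root iff g^(58/q) ≢ 1 (mod 59) for each prime q ∈ {2, 29}.
g = 2: 2^29 ≡ 58; 2^2 ≡ 4 — none is 1, so 2 is a primitive root.
Hence the least primitive root of 59 is 2.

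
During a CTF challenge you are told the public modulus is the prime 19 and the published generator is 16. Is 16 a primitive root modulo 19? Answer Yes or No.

φ(19) = 19 − 1 = 18 = 2 · 3^2.
It suffices to check that the order of 16 is not a proper divisor of 18: compute 16^(18/q) for q ∈ {2, 3}.
16^9 ≡ 1 (mod 19)  [q = 2: ≡ 1 ✗]
16^6 ≡ 7 (mod 19)  [q = 3: ≢ 1 ✓]
The check at q = 2 fails, so 16 generates a proper subgroup.

No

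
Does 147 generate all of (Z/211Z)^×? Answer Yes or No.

No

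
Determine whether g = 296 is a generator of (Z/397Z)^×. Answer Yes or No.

φ(397) = 397 − 1 = 396 = 2^2 · 3^2 · 11.
Test 296^(396/q) mod 397 for each prime factor q of 396:
296^198 ≡ 396 (mod 397)  [q = 2: ≢ 1 ✓]
296^132 ≡ 34 (mod 397)  [q = 3: ≢ 1 ✓]
296^36 ≡ 393 (mod 397)  [q = 11: ≢ 1 ✓]
All checks pass, so 296 has order 396 and is a primitive root modulo 397.

Yes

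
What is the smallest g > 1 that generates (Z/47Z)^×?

5

φ(47) = 47 − 1 = 46 = 2 · 23.
g is a primitive root iff g^(46/q) ≢ 1 (mod 47) for each prime q ∈ {2, 23}.
g = 2: 2^23 ≡ 1 — hits 1, so not a primitive root.
g = 3: 3^23 ≡ 1 — hits 1, so not a primitive root.
g = 4: 4^23 ≡ 1 — hits 1, so not a primitive root.
g = 5: 5^23 ≡ 46; 5^2 ≡ 25 — none is 1, so 5 is a primitive root.
The smallest primitive root modulo 47 is 5.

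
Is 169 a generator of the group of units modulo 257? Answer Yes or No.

No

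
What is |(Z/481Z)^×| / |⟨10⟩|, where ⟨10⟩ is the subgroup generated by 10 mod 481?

72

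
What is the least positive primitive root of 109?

6

φ(109) = 109 − 1 = 108 = 2^2 · 3^3.
g is a primitive root iff g^(108/q) ≢ 1 (mod 109) for each prime q ∈ {2, 3}.
g = 2: 2^54 ≡ 108; 2^36 ≡ 1 — hits 1, so not a primitive root.
g = 3: 3^54 ≡ 1 — hits 1, so not a primitive root.
g = 4: 4^54 ≡ 1 — hits 1, so not a primitive root.
g = 5: 5^54 ≡ 1 — hits 1, so not a primitive root.
g = 6: 6^54 ≡ 108; 6^36 ≡ 63 — none is 1, so 6 is a primitive root.
So 6 is the smallest generator of (Z/109Z)^×.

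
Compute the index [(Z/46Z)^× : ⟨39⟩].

ord(39) | φ(46) = φ(2)·φ(23) = 1·22 = 22 = 2 · 11.
Divisors of 22: 1, 2, 11, 22.
Test each divisor d:
39^1 ≡ 39 (mod 46)
39^2 ≡ 3 (mod 46)
39^11 ≡ 1 (mod 46) ✓
The order of 39 is 11, so the subgroup it generates has 11 elements.
Index = |(Z/46Z)^×| / |⟨39⟩| = 22 / 11 = 2.

2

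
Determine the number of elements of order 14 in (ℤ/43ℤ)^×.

φ(43) = 43 − 1 = 42 = 2 · 3 · 7.
Since (Z/43Z)^× is cyclic of order 42, the number of elements of order d is φ(d) when d | 42 and 0 otherwise.
14 = 2 · 7 divides 42, and φ(14) = 6.

6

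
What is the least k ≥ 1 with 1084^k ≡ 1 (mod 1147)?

6

By Lagrange's theorem, ord_1147(1084) divides φ(1147) = φ(31·37) = (31−1)·(37−1) = 30·36 = 1080 = 2^3 · 3^3 · 5.
Divisors of 1080: 1, 2, 3, 4, 5, 6, 8, 9, 10, 12, 15, 18, 20, 24, 27, 30, 36, 40, 45, 54, 60, 72, 90, 108, 120, 135, 180, 216, 270, 360, 540, 1080.
Test each divisor d:
1084^1 ≡ 1084 (mod 1147)
1084^2 ≡ 528 (mod 1147)
1084^3 ≡ 1146 (mod 1147)
1084^4 ≡ 63 (mod 1147)
1084^5 ≡ 619 (mod 1147)
1084^6 ≡ 1 (mod 1147) ✓
Hence ord(1084) = 6.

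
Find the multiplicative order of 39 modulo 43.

14

ord(39) | φ(43) = 43 − 1 = 42 = 2 · 3 · 7.
Divisors of 42: 1, 2, 3, 6, 7, 14, 21, 42.
Compute 39^d (mod 43) for the divisors d until we hit 1:
39^1 ≡ 39
39^2 ≡ 16
39^3 ≡ 22
39^6 ≡ 11
39^7 ≡ 42
39^14 ≡ 1
Hence ord(39) = 14.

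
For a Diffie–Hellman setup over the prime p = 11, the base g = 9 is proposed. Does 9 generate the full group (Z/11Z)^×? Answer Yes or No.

No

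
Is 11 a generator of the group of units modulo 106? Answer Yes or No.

No

φ(106) = φ(2)·φ(53) = 1·52 = 52 = 2^2 · 13.
11 is a primitive root mod 106 iff 11^(φ(106)/q) ≢ 1 for every prime q | φ(106), i.e. q ∈ {2, 13}.
11^26 ≡ 1 (mod 106)  [q = 2: ≡ 1 ✗]
11^4 ≡ 13 (mod 106)  [q = 13: ≢ 1 ✓]
Since 11^26 ≡ 1, the order of 11 divides 26 < 52, so 11 is not a primitive root.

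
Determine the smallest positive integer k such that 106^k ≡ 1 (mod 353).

32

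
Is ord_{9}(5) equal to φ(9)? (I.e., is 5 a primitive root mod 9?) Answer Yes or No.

Yes

φ(9) = φ(3^2) = 3·(3−1) = 6 = 2 · 3.
Test 5^(6/q) mod 9 for each prime factor q of 6:
5^3 ≡ 8 (mod 9)  [q = 2: ≢ 1 ✓]
5^2 ≡ 7 (mod 9)  [q = 3: ≢ 1 ✓]
All checks pass, so 5 has order 6 and is a primitive root modulo 9.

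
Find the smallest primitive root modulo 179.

2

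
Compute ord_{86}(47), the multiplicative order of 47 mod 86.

ord(47) | φ(86) = φ(2)·φ(43) = 1·42 = 42 = 2 · 3 · 7.
Divisors of 42: 1, 2, 3, 6, 7, 14, 21, 42.
Test each divisor d:
47^1 ≡ 47 (mod 86)
47^2 ≡ 59 (mod 86)
47^3 ≡ 21 (mod 86)
47^6 ≡ 11 (mod 86)
47^7 ≡ 1 (mod 86) ✓
Hence ord(47) = 7.

7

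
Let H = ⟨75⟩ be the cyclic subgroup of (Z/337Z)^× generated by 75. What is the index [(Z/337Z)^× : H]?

4

The order of 75 must divide φ(337) = 337 − 1 = 336 = 2^4 · 3 · 7.
Divisors of 336: 1, 2, 3, 4, 6, 7, 8, 12, 14, 16, 21, 24, 28, 42, 48, 56, 84, 112, 168, 336.
Check 75^d mod 337 for each divisor in increasing order:
75^1 ≡ 75 (mod 337)
75^2 ≡ 233 (mod 337)
75^3 ≡ 288 (mod 337)
75^4 ≡ 32 (mod 337)
75^6 ≡ 42 (mod 337)
75^7 ≡ 117 (mod 337)
75^8 ≡ 13 (mod 337)
75^12 ≡ 79 (mod 337)
75^14 ≡ 209 (mod 337)
75^16 ≡ 169 (mod 337)
75^21 ≡ 189 (mod 337)
75^24 ≡ 175 (mod 337)
75^28 ≡ 208 (mod 337)
75^42 ≡ 336 (mod 337)
75^48 ≡ 295 (mod 337)
75^56 ≡ 128 (mod 337)
75^84 ≡ 1 (mod 337) ✓
The order of 75 is 84, so the subgroup it generates has 84 elements.
Index = |(Z/337Z)^×| / |⟨75⟩| = 336 / 84 = 4.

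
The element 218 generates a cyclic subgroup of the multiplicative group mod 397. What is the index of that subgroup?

Since 218 ∈ (Z/397Z)^×, its order divides φ(397) = 397 − 1 = 396 = 2^2 · 3^2 · 11.
Divisors of 396: 1, 2, 3, 4, 6, 9, 11, 12, 18, 22, 33, 36, 44, 66, 99, 132, 198, 396.
Check 218^d mod 397 for each divisor in increasing order:
218^1 ≡ 218
218^2 ≡ 281
218^3 ≡ 120
218^4 ≡ 355
218^6 ≡ 108
218^9 ≡ 256
218^11 ≡ 79
218^12 ≡ 151
218^18 ≡ 31
218^22 ≡ 286
218^33 ≡ 362
218^36 ≡ 167
218^44 ≡ 14
218^66 ≡ 34
218^99 ≡ 1
Thus |⟨218⟩| = ord(218) = 99.
The index is φ(397) / ord(218) = 396 / 99 = 4.

4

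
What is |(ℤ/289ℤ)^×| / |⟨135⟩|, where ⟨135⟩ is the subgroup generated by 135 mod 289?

8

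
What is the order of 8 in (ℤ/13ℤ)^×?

4

The order of 8 must divide φ(13) = 13 − 1 = 12 = 2^2 · 3.
Divisors of 12: 1, 2, 3, 4, 6, 12.
Check 8^d mod 13 for each divisor in increasing order:
8^1 ≡ 8
8^2 ≡ 12
8^3 ≡ 5
8^4 ≡ 1
Hence ord(8) = 4.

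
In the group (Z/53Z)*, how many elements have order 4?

2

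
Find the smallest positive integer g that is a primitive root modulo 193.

5

φ(193) = 193 − 1 = 192 = 2^6 · 3.
Test candidates g = 2, 3, … against the prime factors q ∈ {2, 3} of φ(193): g is a generator iff g^(192/q) ≢ 1 for every such q.
g = 2: 2^96 ≡ 1 — hits 1, so not a primitive root.
g = 3: 3^96 ≡ 1 — hits 1, so not a primitive root.
g = 4: 4^96 ≡ 1 — hits 1, so not a primitive root.
g = 5: 5^96 ≡ 192; 5^64 ≡ 84 — none is 1, so 5 is a primitive root.
So 5 is the smallest generator of (Z/193Z)^×.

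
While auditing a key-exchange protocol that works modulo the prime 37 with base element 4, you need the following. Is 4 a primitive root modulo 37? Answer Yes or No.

φ(37) = 37 − 1 = 36 = 2^2 · 3^2.
An element g generates (Z/37Z)^× iff g^(36/q) ≢ 1 (mod 37) for each prime q ∈ {2, 3}.
4^18 ≡ 1 (mod 37)  [q = 2: ≡ 1 ✗]
4^12 ≡ 10 (mod 37)  [q = 3: ≢ 1 ✓]
The check at q = 2 fails, so 4 generates a proper subgroup.

No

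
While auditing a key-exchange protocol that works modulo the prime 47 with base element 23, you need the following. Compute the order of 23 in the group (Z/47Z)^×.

46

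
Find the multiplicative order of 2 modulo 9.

6

The order of 2 must divide φ(9) = φ(3^2) = 3·(3−1) = 6 = 2 · 3.
Divisors of 6: 1, 2, 3, 6.
Compute 2^d (mod 9) for the divisors d until we hit 1:
2^1 ≡ 2 (mod 9)
2^2 ≡ 4 (mod 9)
2^3 ≡ 8 (mod 9)
2^6 ≡ 1 (mod 9) ✓
Hence ord(2) = 6.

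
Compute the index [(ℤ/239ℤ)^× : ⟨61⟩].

2

Since 61 ∈ (Z/239Z)^×, its order divides φ(239) = 239 − 1 = 238 = 2 · 7 · 17.
Divisors of 238: 1, 2, 7, 14, 17, 34, 119, 238.
Check 61^d mod 239 for each divisor in increasing order:
61^1 ≡ 61 (mod 239)
61^2 ≡ 136 (mod 239)
61^7 ≡ 36 (mod 239)
61^14 ≡ 101 (mod 239)
61^17 ≡ 201 (mod 239)
61^34 ≡ 10 (mod 239)
61^119 ≡ 1 (mod 239) ✓
Thus |⟨61⟩| = ord(61) = 119.
Index = |(Z/239Z)^×| / |⟨61⟩| = 238 / 119 = 2.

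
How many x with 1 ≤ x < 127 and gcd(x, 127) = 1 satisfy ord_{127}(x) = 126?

36

φ(127) = 127 − 1 = 126 = 2 · 3^2 · 7.
In a cyclic group of order 126, there are φ(d) elements of order d for each divisor d of 126, and zero for non-divisors.
126 = 2 · 3^2 · 7 divides 126, and φ(126) = 36.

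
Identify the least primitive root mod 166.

φ(166) = φ(2)·φ(83) = 1·82 = 82 = 2 · 41.
Test candidates g = 2, 3, … against the prime factors q ∈ {2, 41} of φ(166): g is a generator iff g^(82/q) ≢ 1 for every such q.
g = 2: gcd(2, 166) = 2 > 1, not a unit — skip.
g = 3: 3^41 ≡ 1 — hits 1, so not a primitive root.
g = 4: gcd(4, 166) = 2 > 1, not a unit — skip.
g = 5: 5^41 ≡ 165; 5^2 ≡ 25 — none is 1, so 5 is a primitive root.
The smallest primitive root modulo 166 is 5.

5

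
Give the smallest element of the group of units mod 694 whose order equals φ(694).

5

φ(694) = φ(2)·φ(347) = 1·346 = 346 = 2 · 173.
Test candidates g = 2, 3, … against the prime factors q ∈ {2, 173} of φ(694): g is a generator iff g^(346/q) ≢ 1 for every such q.
g = 2: gcd(2, 694) = 2 > 1, not a unit — skip.
g = 3: 3^173 ≡ 1 — hits 1, so not a primitive root.
g = 4: gcd(4, 694) = 2 > 1, not a unit — skip.
g = 5: 5^173 ≡ 693; 5^2 ≡ 25 — none is 1, so 5 is a primitive root.
So 5 is the smallest generator of (Z/694Z)^×.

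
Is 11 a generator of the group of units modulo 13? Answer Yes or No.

φ(13) = 13 − 1 = 12 = 2^2 · 3.
11 is a primitive root mod 13 iff 11^(φ(13)/q) ≢ 1 for every prime q | φ(13), i.e. q ∈ {2, 3}.
11^6 ≡ 12 (mod 13)  [q = 2: ≢ 1 ✓]
11^4 ≡ 3 (mod 13)  [q = 3: ≢ 1 ✓]
Every test exponent gives a nontrivial residue, hence 11 generates the full group.

Yes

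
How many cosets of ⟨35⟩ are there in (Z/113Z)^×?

7

By Lagrange's theorem, ord_113(35) divides φ(113) = 113 − 1 = 112 = 2^4 · 7.
Divisors of 112: 1, 2, 4, 7, 8, 14, 16, 28, 56, 112.
Check 35^d mod 113 for each divisor in increasing order:
35^1 ≡ 35
35^2 ≡ 95
35^4 ≡ 98
35^7 ≡ 71
35^8 ≡ 112
35^14 ≡ 69
35^16 ≡ 1
The order of 35 is 16, so the subgroup it generates has 16 elements.
[(Z/113Z)^× : ⟨35⟩] = 112/16 = 7.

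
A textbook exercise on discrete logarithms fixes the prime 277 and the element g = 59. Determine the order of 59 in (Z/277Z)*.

46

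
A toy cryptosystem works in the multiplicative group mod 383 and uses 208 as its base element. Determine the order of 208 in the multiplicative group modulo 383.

ord(208) | φ(383) = 383 − 1 = 382 = 2 · 191.
Divisors of 382: 1, 2, 191, 382.
Check 208^d mod 383 for each divisor in increasing order:
208^1 ≡ 208 (mod 383)
208^2 ≡ 368 (mod 383)
208^191 ≡ 382 (mod 383)
208^382 ≡ 1 (mod 383) ✓
Hence ord(208) = 382.

382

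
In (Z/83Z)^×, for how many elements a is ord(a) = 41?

φ(83) = 83 − 1 = 82 = 2 · 41.
In a cyclic group of order 82, there are φ(d) elements of order d for each divisor d of 82, and zero for non-divisors.
41 | 82, and φ(41) = 41 − 1 = 40.

40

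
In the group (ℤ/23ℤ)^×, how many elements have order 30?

0

φ(23) = 23 − 1 = 22 = 2 · 11.
In a cyclic group of order 22, there are φ(d) elements of order d for each divisor d of 22, and zero for non-divisors.
Here 22 is not a multiple of 30, so there are no elements of order 30.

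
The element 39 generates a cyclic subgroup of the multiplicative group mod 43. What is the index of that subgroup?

The order of 39 must divide φ(43) = 43 − 1 = 42 = 2 · 3 · 7.
Divisors of 42: 1, 2, 3, 6, 7, 14, 21, 42.
Test each divisor d:
39^1 ≡ 39
39^2 ≡ 16
39^3 ≡ 22
39^6 ≡ 11
39^7 ≡ 42
39^14 ≡ 1
The order of 39 is 14, so the subgroup it generates has 14 elements.
Index = |(Z/43Z)^×| / |⟨39⟩| = 42 / 14 = 3.

3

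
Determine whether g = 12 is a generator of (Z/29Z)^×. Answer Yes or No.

φ(29) = 29 − 1 = 28 = 2^2 · 7.
It suffices to check that the order of 12 is not a proper divisor of 28: compute 12^(28/q) for q ∈ {2, 7}.
12^14 ≡ 28 (mod 29)  [q = 2: ≢ 1 ✓]
12^4 ≡ 1 (mod 29)  [q = 7: ≡ 1 ✗]
The check at q = 7 fails, so 12 generates a proper subgroup.

No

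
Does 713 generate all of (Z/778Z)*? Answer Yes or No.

No

φ(778) = φ(2)·φ(389) = 1·388 = 388 = 2^2 · 97.
An element g generates (Z/778Z)^× iff g^(388/q) ≢ 1 (mod 778) for each prime q ∈ {2, 97}.
713^194 ≡ 1 (mod 778)  [q = 2: ≡ 1 ✗]
713^4 ≡ 193 (mod 778)  [q = 97: ≢ 1 ✓]
713^194 ≡ 1 shows ord(713) | 194, strictly less than φ(778); not a primitive root.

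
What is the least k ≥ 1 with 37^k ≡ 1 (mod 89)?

The order of 37 must divide φ(89) = 89 − 1 = 88 = 2^3 · 11.
Divisors of 88: 1, 2, 4, 8, 11, 22, 44, 88.
Test each divisor d:
37^1 ≡ 37 (mod 89)
37^2 ≡ 34 (mod 89)
37^4 ≡ 88 (mod 89)
37^8 ≡ 1 (mod 89) ✓
Therefore the multiplicative order of 37 modulo 89 is 8.

8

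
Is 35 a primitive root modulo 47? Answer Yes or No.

φ(47) = 47 − 1 = 46 = 2 · 23.
It suffices to check that the order of 35 is not a proper divisor of 46: compute 35^(46/q) for q ∈ {2, 23}.
35^23 ≡ 46 (mod 47)  [q = 2: ≢ 1 ✓]
35^2 ≡ 3 (mod 47)  [q = 23: ≢ 1 ✓]
All checks pass, so 35 has order 46 and is a primitive root modulo 47.

Yes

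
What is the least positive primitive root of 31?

3

φ(31) = 31 − 1 = 30 = 2 · 3 · 5.
g is a primitive root iff g^(30/q) ≢ 1 (mod 31) for each prime q ∈ {2, 3, 5}.
g = 2: 2^15 ≡ 1 — hits 1, so not a primitive root.
g = 3: 3^15 ≡ 30; 3^10 ≡ 25; 3^6 ≡ 16 — none is 1, so 3 is a primitive root.
The smallest primitive root modulo 31 is 3.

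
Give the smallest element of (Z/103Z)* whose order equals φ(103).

5

φ(103) = 103 − 1 = 102 = 2 · 3 · 17.
g is a primitive root iff g^(102/q) ≢ 1 (mod 103) for each prime q ∈ {2, 3, 17}.
g = 2: 2^51 ≡ 1 — hits 1, so not a primitive root.
g = 3: 3^51 ≡ 102; 3^34 ≡ 1 — hits 1, so not a primitive root.
g = 4: 4^51 ≡ 1 — hits 1, so not a primitive root.
g = 5: 5^51 ≡ 102; 5^34 ≡ 56; 5^6 ≡ 72 — none is 1, so 5 is a primitive root.
Hence the least primitive root of 103 is 5.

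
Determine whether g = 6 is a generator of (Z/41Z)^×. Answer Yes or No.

Yes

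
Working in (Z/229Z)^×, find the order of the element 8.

ord(8) | φ(229) = 229 − 1 = 228 = 2^2 · 3 · 19.
Divisors of 228: 1, 2, 3, 4, 6, 12, 19, 38, 57, 76, 114, 228.
Compute 8^d (mod 229) for the divisors d until we hit 1:
8^1 ≡ 8 (mod 229)
8^2 ≡ 64 (mod 229)
8^3 ≡ 54 (mod 229)
8^4 ≡ 203 (mod 229)
8^6 ≡ 168 (mod 229)
8^12 ≡ 57 (mod 229)
8^19 ≡ 122 (mod 229)
8^38 ≡ 228 (mod 229)
8^57 ≡ 107 (mod 229)
8^76 ≡ 1 (mod 229) ✓
So ord_229(8) = 76.

76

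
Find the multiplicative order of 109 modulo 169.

52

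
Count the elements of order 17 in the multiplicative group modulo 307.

φ(307) = 307 − 1 = 306 = 2 · 3^2 · 17.
Since (Z/307Z)^× is cyclic of order 306, the number of elements of order d is φ(d) when d | 306 and 0 otherwise.
17 | 306, and φ(17) = 17 − 1 = 16.

16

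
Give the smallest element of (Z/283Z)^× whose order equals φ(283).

3

φ(283) = 283 − 1 = 282 = 2 · 3 · 47.
g is a primitive root iff g^(282/q) ≢ 1 (mod 283) for each prime q ∈ {2, 3, 47}.
g = 2: 2^141 ≡ 282; 2^94 ≡ 1 — hits 1, so not a primitive root.
g = 3: 3^141 ≡ 282; 3^94 ≡ 238; 3^6 ≡ 163 — none is 1, so 3 is a primitive root.
The smallest primitive root modulo 283 is 3.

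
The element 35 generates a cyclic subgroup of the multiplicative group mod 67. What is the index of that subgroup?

By Lagrange's theorem, ord_67(35) divides φ(67) = 67 − 1 = 66 = 2 · 3 · 11.
Divisors of 66: 1, 2, 3, 6, 11, 22, 33, 66.
Check 35^d mod 67 for each divisor in increasing order:
35^1 ≡ 35 (mod 67)
35^2 ≡ 19 (mod 67)
35^3 ≡ 62 (mod 67)
35^6 ≡ 25 (mod 67)
35^11 ≡ 37 (mod 67)
35^22 ≡ 29 (mod 67)
35^33 ≡ 1 (mod 67) ✓
Thus |⟨35⟩| = ord(35) = 33.
The index is φ(67) / ord(35) = 66 / 33 = 2.

2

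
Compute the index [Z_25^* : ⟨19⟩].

The order of 19 must divide φ(25) = φ(5^2) = 5·(5−1) = 20 = 2^2 · 5.
Divisors of 20: 1, 2, 4, 5, 10, 20.
Check 19^d mod 25 for each divisor in increasing order:
19^1 ≡ 19
19^2 ≡ 11
19^4 ≡ 21
19^5 ≡ 24
19^10 ≡ 1
The order of 19 is 10, so the subgroup it generates has 10 elements.
[(Z/25Z)^× : ⟨19⟩] = 20/10 = 2.

2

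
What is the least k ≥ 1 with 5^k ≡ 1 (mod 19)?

9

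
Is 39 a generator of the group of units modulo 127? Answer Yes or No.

φ(127) = 127 − 1 = 126 = 2 · 3^2 · 7.
Test 39^(126/q) mod 127 for each prime factor q of 126:
39^63 ≡ 126 (mod 127)  [q = 2: ≢ 1 ✓]
39^42 ≡ 19 (mod 127)  [q = 3: ≢ 1 ✓]
39^18 ≡ 2 (mod 127)  [q = 7: ≢ 1 ✓]
None equal 1, so ord_127(39) = 126: 39 is a primitive root.

Yes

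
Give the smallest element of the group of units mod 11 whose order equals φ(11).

2

φ(11) = 11 − 1 = 10 = 2 · 5.
g is a primitive root iff g^(10/q) ≢ 1 (mod 11) for each prime q ∈ {2, 5}.
g = 2: 2^5 ≡ 10; 2^2 ≡ 4 — none is 1, so 2 is a primitive root.
So 2 is the smallest generator of (Z/11Z)^×.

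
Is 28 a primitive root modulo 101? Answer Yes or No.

φ(101) = 101 − 1 = 100 = 2^2 · 5^2.
28 is a primitive root mod 101 iff 28^(φ(101)/q) ≢ 1 for every prime q | φ(101), i.e. q ∈ {2, 5}.
28^50 ≡ 100 (mod 101)  [q = 2: ≢ 1 ✓]
28^20 ≡ 95 (mod 101)  [q = 5: ≢ 1 ✓]
Every test exponent gives a nontrivial residue, hence 28 generates the full group.

Yes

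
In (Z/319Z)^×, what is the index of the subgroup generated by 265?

20

By Lagrange's theorem, ord_319(265) divides φ(319) = φ(11·29) = (11−1)·(29−1) = 10·28 = 280 = 2^3 · 5 · 7.
Divisors of 280: 1, 2, 4, 5, 7, 8, 10, 14, 20, 28, 35, 40, 56, 70, 140, 280.
Evaluate successive powers at the divisors of 280:
265^1 ≡ 265
265^2 ≡ 45
265^4 ≡ 111
265^5 ≡ 67
265^7 ≡ 144
265^8 ≡ 199
265^10 ≡ 23
265^14 ≡ 1
Thus |⟨265⟩| = ord(265) = 14.
[(Z/319Z)^× : ⟨265⟩] = 280/14 = 20.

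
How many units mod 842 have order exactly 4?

2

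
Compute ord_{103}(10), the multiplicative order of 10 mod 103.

The order of 10 must divide φ(103) = 103 − 1 = 102 = 2 · 3 · 17.
Divisors of 102: 1, 2, 3, 6, 17, 34, 51, 102.
Evaluate successive powers at the divisors of 102:
10^1 ≡ 10
10^2 ≡ 100
10^3 ≡ 73
10^6 ≡ 76
10^17 ≡ 102
10^34 ≡ 1
Hence ord(10) = 34.

34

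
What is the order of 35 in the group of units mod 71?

The order of 35 must divide φ(71) = 71 − 1 = 70 = 2 · 5 · 7.
Divisors of 70: 1, 2, 5, 7, 10, 14, 35, 70.
Test each divisor d:
35^1 ≡ 35 (mod 71)
35^2 ≡ 18 (mod 71)
35^5 ≡ 51 (mod 71)
35^7 ≡ 66 (mod 71)
35^10 ≡ 45 (mod 71)
35^14 ≡ 25 (mod 71)
35^35 ≡ 70 (mod 71)
35^70 ≡ 1 (mod 71) ✓
So ord_71(35) = 70.

70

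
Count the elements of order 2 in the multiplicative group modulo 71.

1

φ(71) = 71 − 1 = 70 = 2 · 5 · 7.
In a cyclic group of order 70, there are φ(d) elements of order d for each divisor d of 70, and zero for non-divisors.
2 | 70, and φ(2) = 2 − 1 = 1.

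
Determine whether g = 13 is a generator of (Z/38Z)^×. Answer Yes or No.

Yes

φ(38) = φ(2)·φ(19) = 1·18 = 18 = 2 · 3^2.
Test 13^(18/q) mod 38 for each prime factor q of 18:
13^9 ≡ 37 (mod 38)  [q = 2: ≢ 1 ✓]
13^6 ≡ 11 (mod 38)  [q = 3: ≢ 1 ✓]
Every test exponent gives a nontrivial residue, hence 13 generates the full group.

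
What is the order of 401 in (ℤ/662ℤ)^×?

By Lagrange's theorem, ord_662(401) divides φ(662) = φ(2)·φ(331) = 1·330 = 330 = 2 · 3 · 5 · 11.
Divisors of 330: 1, 2, 3, 5, 6, 10, 11, 15, 22, 30, 33, 55, 66, 110, 165, 330.
Evaluate successive powers at the divisors of 330:
401^1 ≡ 401 (mod 662)
401^2 ≡ 597 (mod 662)
401^3 ≡ 415 (mod 662)
401^5 ≡ 167 (mod 662)
401^6 ≡ 105 (mod 662)
401^10 ≡ 85 (mod 662)
401^11 ≡ 323 (mod 662)
401^15 ≡ 293 (mod 662)
401^22 ≡ 395 (mod 662)
401^30 ≡ 451 (mod 662)
401^33 ≡ 481 (mod 662)
401^55 ≡ 1 (mod 662) ✓
Hence ord(401) = 55.

55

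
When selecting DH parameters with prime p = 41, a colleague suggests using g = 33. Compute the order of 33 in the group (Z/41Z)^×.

The order of 33 must divide φ(41) = 41 − 1 = 40 = 2^3 · 5.
Divisors of 40: 1, 2, 4, 5, 8, 10, 20, 40.
Compute 33^d (mod 41) for the divisors d until we hit 1:
33^1 ≡ 33
33^2 ≡ 23
33^4 ≡ 37
33^5 ≡ 32
33^8 ≡ 16
33^10 ≡ 40
33^20 ≡ 1
Hence ord(33) = 20.

20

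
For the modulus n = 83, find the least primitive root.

2

φ(83) = 83 − 1 = 82 = 2 · 41.
Test candidates g = 2, 3, … against the prime factors q ∈ {2, 41} of φ(83): g is a generator iff g^(82/q) ≢ 1 for every such q.
g = 2: 2^41 ≡ 82; 2^2 ≡ 4 — none is 1, so 2 is a primitive root.
The smallest primitive root modulo 83 is 2.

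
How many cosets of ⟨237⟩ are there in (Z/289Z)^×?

8

The order of 237 must divide φ(289) = φ(17^2) = 17·(17−1) = 272 = 2^4 · 17.
Divisors of 272: 1, 2, 4, 8, 16, 17, 34, 68, 136, 272.
Test each divisor d:
237^1 ≡ 237
237^2 ≡ 103
237^4 ≡ 205
237^8 ≡ 120
237^16 ≡ 239
237^17 ≡ 288
237^34 ≡ 1
So ord_289(237) = 34, hence |⟨237⟩| = 34.
Index = |(Z/289Z)^×| / |⟨237⟩| = 272 / 34 = 8.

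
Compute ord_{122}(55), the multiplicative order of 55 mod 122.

60

Since 55 ∈ (Z/122Z)^×, its order divides φ(122) = φ(2)·φ(61) = 1·60 = 60 = 2^2 · 3 · 5.
Divisors of 60: 1, 2, 3, 4, 5, 6, 10, 12, 15, 20, 30, 60.
Evaluate successive powers at the divisors of 60:
55^1 ≡ 55
55^2 ≡ 97
55^3 ≡ 89
55^4 ≡ 15
55^5 ≡ 93
55^6 ≡ 113
55^10 ≡ 109
55^12 ≡ 81
55^15 ≡ 11
55^20 ≡ 47
55^30 ≡ 121
55^60 ≡ 1
Therefore the multiplicative order of 55 modulo 122 is 60.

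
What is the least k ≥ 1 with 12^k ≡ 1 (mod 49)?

By Lagrange's theorem, ord_49(12) divides φ(49) = φ(7^2) = 7·(7−1) = 42 = 2 · 3 · 7.
Divisors of 42: 1, 2, 3, 6, 7, 14, 21, 42.
Test each divisor d:
12^1 ≡ 12 (mod 49)
12^2 ≡ 46 (mod 49)
12^3 ≡ 13 (mod 49)
12^6 ≡ 22 (mod 49)
12^7 ≡ 19 (mod 49)
12^14 ≡ 18 (mod 49)
12^21 ≡ 48 (mod 49)
12^42 ≡ 1 (mod 49) ✓
The smallest such exponent is 42, so the order of 12 is 42.

42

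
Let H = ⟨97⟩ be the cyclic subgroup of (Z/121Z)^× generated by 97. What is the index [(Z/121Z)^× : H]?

2

Since 97 ∈ (Z/121Z)^×, its order divides φ(121) = φ(11^2) = 11·(11−1) = 110 = 2 · 5 · 11.
Divisors of 110: 1, 2, 5, 10, 11, 22, 55, 110.
Test each divisor d:
97^1 ≡ 97
97^2 ≡ 92
97^5 ≡ 23
97^10 ≡ 45
97^11 ≡ 9
97^22 ≡ 81
97^55 ≡ 1
So ord_121(97) = 55, hence |⟨97⟩| = 55.
The index is φ(121) / ord(97) = 110 / 55 = 2.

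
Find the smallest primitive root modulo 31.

3

φ(31) = 31 − 1 = 30 = 2 · 3 · 5.
Test candidates g = 2, 3, … against the prime factors q ∈ {2, 3, 5} of φ(31): g is a generator iff g^(30/q) ≢ 1 for every such q.
g = 2: 2^15 ≡ 1 — hits 1, so not a primitive root.
g = 3: 3^15 ≡ 30; 3^10 ≡ 25; 3^6 ≡ 16 — none is 1, so 3 is a primitive root.
The smallest primitive root modulo 31 is 3.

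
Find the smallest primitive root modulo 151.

6

φ(151) = 151 − 1 = 150 = 2 · 3 · 5^2.
Test candidates g = 2, 3, … against the prime factors q ∈ {2, 3, 5} of φ(151): g is a generator iff g^(150/q) ≢ 1 for every such q.
g = 2: 2^75 ≡ 1 — hits 1, so not a primitive root.
g = 3: 3^75 ≡ 150; 3^50 ≡ 1 — hits 1, so not a primitive root.
g = 4: 4^75 ≡ 1 — hits 1, so not a primitive root.
g = 5: 5^75 ≡ 1 — hits 1, so not a primitive root.
g = 6: 6^75 ≡ 150; 6^50 ≡ 32; 6^30 ≡ 59 — none is 1, so 6 is a primitive root.
Hence the least primitive root of 151 is 6.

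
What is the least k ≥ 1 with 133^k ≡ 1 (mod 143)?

By Lagrange's theorem, ord_143(133) divides φ(143) = φ(11·13) = (11−1)·(13−1) = 10·12 = 120 = 2^3 · 3 · 5.
Divisors of 120: 1, 2, 3, 4, 5, 6, 8, 10, 12, 15, 20, 24, 30, 40, 60, 120.
Evaluate successive powers at the divisors of 120:
133^1 ≡ 133 (mod 143)
133^2 ≡ 100 (mod 143)
133^3 ≡ 1 (mod 143) ✓
Therefore the multiplicative order of 133 modulo 143 is 3.

3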